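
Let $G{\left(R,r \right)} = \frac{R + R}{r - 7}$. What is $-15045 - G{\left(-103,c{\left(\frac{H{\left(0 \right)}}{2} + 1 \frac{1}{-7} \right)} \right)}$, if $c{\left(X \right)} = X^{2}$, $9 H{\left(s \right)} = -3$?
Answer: $- \frac{183596439}{12179} \approx -15075.0$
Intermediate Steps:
$H{\left(s \right)} = - \frac{1}{3}$ ($H{\left(s \right)} = \frac{1}{9} \left(-3\right) = - \frac{1}{3}$)
$G{\left(R,r \right)} = \frac{2 R}{-7 + r}$
$-15045 - G{\left(-103,c{\left(\frac{H{\left(0 \right)}}{2} + 1 \frac{1}{-7} \right)} \right)} = -15045 - 2 \left(-103\right) \frac{1}{-7 + \left(- \frac{1}{3 \cdot 2} + 1 \frac{1}{-7}\right)^{2}} = -15045 - 2 \left(-103\right) \frac{1}{-7 + \left(\left(- \frac{1}{3}\right) \frac{1}{2} + 1 \left(- \frac{1}{7}\right)\right)^{2}} = -15045 - 2 \left(-103\right) \frac{1}{-7 + \left(- \frac{1}{6} - \frac{1}{7}\right)^{2}} = -15045 - 2 \left(-103\right) \frac{1}{-7 + \left(- \frac{13}{42}\right)^{2}} = -15045 - 2 \left(-103\right) \frac{1}{-7 + \frac{169}{1764}} = -15045 - 2 \left(-103\right) \frac{1}{- \frac{12179}{1764}} = -15045 - 2 \left(-103\right) \left(- \frac{1764}{12179}\right) = -15045 - \frac{363384}{12179} = - \frac{183596439}{12179}$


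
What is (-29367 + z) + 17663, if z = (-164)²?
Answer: 15192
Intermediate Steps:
z = 26896
(-29367 + z) + 17663 = (-29367 + 26896) + 17663 = -2471 + 17663 = 15192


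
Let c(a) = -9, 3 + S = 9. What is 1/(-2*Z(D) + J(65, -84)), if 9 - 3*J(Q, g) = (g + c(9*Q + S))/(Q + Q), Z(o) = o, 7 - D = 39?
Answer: 130/8741 ≈ 0.014872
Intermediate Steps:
D = -32 (D = 7 - 1*39 = 7 - 39 = -32)
S = 6 (S = -3 + 9 = 6)
J(Q, g) = 3 - (-9 + g)/(6*Q) (J(Q, g) = 3 - (g - 9)/(3*(Q + Q)) = 3 - (-9 + g)/(3*(2*Q)) = 3 - (-9 + g)*1/(2*Q)/3 = 3 - (-9 + g)/(6*Q))
1/(-2*Z(D) + J(65, -84)) = 1/(-2*(-32) + (1/6)*(9 - 1*(-84) + 18*65)/65) = 1/(64 + (1/6)*(1/65)*(9 + 84 + 1170)) = 1/(64 + (1/6)*(1/65)*1263) = 1/(64 + 421/130) = 1/(8741/130) = 130/8741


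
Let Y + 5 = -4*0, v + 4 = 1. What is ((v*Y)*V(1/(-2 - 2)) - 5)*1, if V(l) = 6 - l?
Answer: 355/4 ≈ 88.750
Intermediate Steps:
v = -3 (v = -4 + 1 = -3)
Y = -5 (Y = -5 - 4*0 = -5 + 0 = -5)
((v*Y)*V(1/(-2 - 2)) - 5)*1 = ((-3*(-5))*(6 - 1/(-2 - 2)) - 5)*1 = (15*(6 - 1/(-4)) - 5)*1 = (15*(6 - 1*(-¼)) - 5)*1 = (15*(6 + ¼) - 5)*1 = (15*(25/4) - 5)*1 = (375/4 - 5)*1 = (355/4)*1 = 355/4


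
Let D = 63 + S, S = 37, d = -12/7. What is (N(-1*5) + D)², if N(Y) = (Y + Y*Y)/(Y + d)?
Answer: 20793600/2209 ≈ 9413.1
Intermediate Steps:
d = -12/7 (d = -12*⅐ = -12/7 ≈ -1.7143)
D = 100 (D = 63 + 37 = 100)
N(Y) = (Y + Y²)/(-12/7 + Y) (N(Y) = (Y + Y*Y)/(Y - 12/7) = (Y + Y²)/(-12/7 + Y))
(N(-1*5) + D)² = (7*(-1*5)*(1 - 1*5)/(-12 + 7*(-1*5)) + 100)² = (7*(-5)*(1 - 5)/(-12 + 7*(-5)) + 100)² = (7*(-5)*(-4)/(-12 - 35) + 100)² = (7*(-5)*(-4)/(-47) + 100)² = (7*(-5)*(-1/47)*(-4) + 100)² = (-140/47 + 100)² = (4560/47)² = 20793600/2209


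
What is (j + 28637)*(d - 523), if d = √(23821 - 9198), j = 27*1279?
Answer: -33037910 + 63170*√14623 ≈ -2.5399e+7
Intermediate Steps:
j = 34533
d = √14623 ≈ 120.93
(j + 28637)*(d - 523) = (34533 + 28637)*(√14623 - 523) = 63170*(-523 + √14623) = -33037910 + 63170*√14623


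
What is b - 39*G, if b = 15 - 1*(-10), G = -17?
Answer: 688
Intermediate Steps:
b = 25 (b = 15 + 10 = 25)
b - 39*G = 25 - 39*(-17) = 25 + 663 = 688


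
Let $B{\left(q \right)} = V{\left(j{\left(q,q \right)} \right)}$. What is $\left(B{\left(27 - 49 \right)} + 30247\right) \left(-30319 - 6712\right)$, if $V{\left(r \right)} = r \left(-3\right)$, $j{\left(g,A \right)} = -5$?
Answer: $-1120632122$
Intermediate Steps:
$V{\left(r \right)} = - 3 r$
$B{\left(q \right)} = 15$ ($B{\left(q \right)} = \left(-3\right) \left(-5\right) = 15$)
$\left(B{\left(27 - 49 \right)} + 30247\right) \left(-30319 - 6712\right) = \left(15 + 30247\right) \left(-30319 - 6712\right) = 30262 \left(-37031\right) = -1120632122$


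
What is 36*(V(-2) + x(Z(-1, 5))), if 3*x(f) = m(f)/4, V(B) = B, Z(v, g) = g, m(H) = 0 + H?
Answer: -57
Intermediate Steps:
m(H) = H
x(f) = f/12 (x(f) = (f/4)/3 = f/12)
36*(V(-2) + x(Z(-1, 5))) = 36*(-2 + (1/12)*5) = 36*(-2 + 5/12) = 36*(-19/12) = -57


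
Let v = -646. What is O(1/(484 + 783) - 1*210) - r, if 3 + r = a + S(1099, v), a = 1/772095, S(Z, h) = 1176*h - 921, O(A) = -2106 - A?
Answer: 742217476816898/978244365 ≈ 7.5872e+5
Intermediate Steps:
S(Z, h) = -921 + 1176*h
a = 1/772095 ≈ 1.2952e-6
r = -587270898899/772095 (r = -3 + (1/772095 + (-921 + 1176*(-646))) = -3 + (1/772095 + (-921 - 759696)) = -3 + (1/772095 - 760617) = -3 - 587268582614/772095 = -587270898899/772095 ≈ -7.6062e+5)
O(1/(484 + 783) - 1*210) - r = (-2106 - (1/(484 + 783) - 1*210)) - 1*(-587270898899/772095) = (-2106 - (1/1267 - 210)) + 587270898899/772095 = (-2106 - 1*(-266069/1267)) + 587270898899/772095 = (-2106 + 266069/1267) + 587270898899/772095 = -2402233/1267 + 587270898899/772095 = 742217476816898/978244365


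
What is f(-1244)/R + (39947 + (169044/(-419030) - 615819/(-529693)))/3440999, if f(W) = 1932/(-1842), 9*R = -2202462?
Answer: 166596693589471573189557/14344922154682892619300365 ≈ 0.011614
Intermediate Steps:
R = -244718 (R = (1/9)*(-2202462) = -244718)
f(W) = -322/307 (f(W) = 1932*(-1/1842) = -322/307)
f(-1244)/R + (39947 + (169044/(-419030) - 615819/(-529693)))/3440999 = -322/307/(-244718) + (39947 + (169044/(-419030) - 615819/(-529693)))/3440999 = -322/307*(-1/244718) + (39947 + (169044*(-1/419030) - 615819*(-1/529693)))*(1/3440999) = 161/37564213 + (39947 + (-84522/209515 + 615819/529693))*(1/3440999) = 161/37564213 + (39947 + 84252606039/110978628895)*(1/3440999) = 161/37564213 + (4433347541074604/110978628895)*(1/3440999) = 161/37564213 + 4433347541074604/381877351049066105 = 166596693589471573189557/14344922154682892619300365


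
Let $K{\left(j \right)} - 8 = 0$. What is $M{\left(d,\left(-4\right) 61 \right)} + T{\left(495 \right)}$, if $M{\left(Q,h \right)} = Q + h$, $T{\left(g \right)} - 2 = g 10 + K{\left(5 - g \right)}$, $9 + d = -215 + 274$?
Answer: $4766$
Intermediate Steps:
$K{\left(j \right)} = 8$ ($K{\left(j \right)} = 8 + 0 = 8$)
$d = 50$ ($d = -9 + \left(-215 + 274\right) = -9 + 59 = 50$)
$T{\left(g \right)} = 10 + 10 g$ ($T{\left(g \right)} = 2 + \left(g 10 + 8\right) = 2 + \left(10 g + 8\right) = 2 + \left(8 + 10 g\right) = 10 + 10 g$)
$M{\left(d,\left(-4\right) 61 \right)} + T{\left(495 \right)} = \left(50 - 244\right) + \left(10 + 10 \cdot 495\right) = \left(50 - 244\right) + \left(10 + 4950\right) = -194 + 4960 = 4766$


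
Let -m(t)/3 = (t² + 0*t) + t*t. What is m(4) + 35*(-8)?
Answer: -376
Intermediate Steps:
m(t) = -6*t² (m(t) = -3*((t² + 0*t) + t*t) = -3*((t² + 0) + t²) = -3*(t² + t²) = -6*t²)
m(4) + 35*(-8) = -6*4² + 35*(-8) = -6*16 - 280 = -96 - 280 = -376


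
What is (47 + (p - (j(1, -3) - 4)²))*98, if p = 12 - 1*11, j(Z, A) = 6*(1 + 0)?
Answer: 4312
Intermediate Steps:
j(Z, A) = 6 (j(Z, A) = 6*1 = 6)
p = 1 (p = 12 - 11 = 1)
(47 + (p - (j(1, -3) - 4)²))*98 = (47 + (1 - (6 - 4)²))*98 = (47 + (1 - 1*2²))*98 = (47 + (1 - 1*4))*98 = (47 + (1 - 4))*98 = (47 - 3)*98 = 44*98 = 4312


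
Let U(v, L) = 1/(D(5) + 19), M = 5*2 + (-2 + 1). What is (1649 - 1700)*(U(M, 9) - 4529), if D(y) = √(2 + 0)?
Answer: 82920492/359 + 51*√2/359 ≈ 2.3098e+5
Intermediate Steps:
D(y) = √2
M = 9 (M = 10 - 1 = 9)
U(v, L) = 1/(19 + √2) (U(v, L) = 1/(√2 + 19) = 1/(19 + √2))
(1649 - 1700)*(U(M, 9) - 4529) = (1649 - 1700)*((19/359 - √2/359) - 4529) = -51*(-1625892/359 - √2/359) = 82920492/359 + 51*√2/359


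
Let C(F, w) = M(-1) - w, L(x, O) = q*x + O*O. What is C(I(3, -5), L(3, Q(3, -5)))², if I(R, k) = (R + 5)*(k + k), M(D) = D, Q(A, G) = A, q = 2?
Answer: 256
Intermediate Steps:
I(R, k) = 2*k*(5 + R) (I(R, k) = (5 + R)*(2*k) = 2*k*(5 + R))
L(x, O) = O² + 2*x (L(x, O) = 2*x + O*O = 2*x + O² = O² + 2*x)
C(F, w) = -1 - w
C(I(3, -5), L(3, Q(3, -5)))² = (-1 - (3² + 2*3))² = (-1 - (9 + 6))² = (-1 - 1*15)² = (-1 - 15)² = (-16)² = 256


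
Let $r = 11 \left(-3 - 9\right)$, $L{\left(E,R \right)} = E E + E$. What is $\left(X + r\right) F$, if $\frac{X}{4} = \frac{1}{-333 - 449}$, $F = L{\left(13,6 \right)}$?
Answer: $- \frac{9393748}{391} \approx -24025.0$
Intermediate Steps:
$L{\left(E,R \right)} = E + E^{2}$ ($L{\left(E,R \right)} = E^{2} + E = E + E^{2}$)
$r = -132$ ($r = 11 \left(-12\right) = -132$)
$F = 182$ ($F = 13 \left(1 + 13\right) = 13 \cdot 14 = 182$)
$X = - \frac{2}{391}$ ($X = \frac{4}{-333 - 449} = \frac{4}{-782} = 4 \left(- \frac{1}{782}\right) = - \frac{2}{391} \approx -0.0051151$)
$\left(X + r\right) F = \left(- \frac{2}{391} - 132\right) 182 = \left(- \frac{51614}{391}\right) 182 = - \frac{9393748}{391}$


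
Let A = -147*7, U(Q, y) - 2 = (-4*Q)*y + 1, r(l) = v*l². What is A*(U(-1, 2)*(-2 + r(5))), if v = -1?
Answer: 305613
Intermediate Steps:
r(l) = -l²
U(Q, y) = 3 - 4*Q*y (U(Q, y) = 2 + ((-4*Q)*y + 1) = 2 + (-4*Q*y + 1) = 2 + (1 - 4*Q*y) = 3 - 4*Q*y)
A = -1029
A*(U(-1, 2)*(-2 + r(5))) = -1029*(3 - 4*(-1)*2)*(-2 - 1*5²) = -1029*(3 + 8)*(-2 - 1*25) = -11319*(-2 - 25) = -11319*(-27) = -1029*(-297) = 305613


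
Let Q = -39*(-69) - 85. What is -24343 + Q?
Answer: -21737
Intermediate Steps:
Q = 2606 (Q = 2691 - 85 = 2606)
-24343 + Q = -24343 + 2606 = -21737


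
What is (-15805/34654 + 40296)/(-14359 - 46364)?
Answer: -1396401779/2104294842 ≈ -0.66360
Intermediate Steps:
(-15805/34654 + 40296)/(-14359 - 46364) = (-15805*1/34654 + 40296)/(-60723) = (-15805/34654 + 40296)*(-1/60723) = (1396401779/34654)*(-1/60723) = -1396401779/2104294842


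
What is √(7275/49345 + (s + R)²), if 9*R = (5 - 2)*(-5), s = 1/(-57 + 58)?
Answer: √518823199/29607 ≈ 0.76933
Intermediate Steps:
s = 1 (s = 1/1 = 1)
R = -5/3 (R = ((5 - 2)*(-5))/9 = (3*(-5))/9 = (⅑)*(-15) = -5/3 ≈ -1.6667)
√(7275/49345 + (s + R)²) = √(7275/49345 + (1 - 5/3)²) = √(7275*(1/49345) + (-⅔)²) = √(1455/9869 + 4/9) = √(52571/88821) = √518823199/29607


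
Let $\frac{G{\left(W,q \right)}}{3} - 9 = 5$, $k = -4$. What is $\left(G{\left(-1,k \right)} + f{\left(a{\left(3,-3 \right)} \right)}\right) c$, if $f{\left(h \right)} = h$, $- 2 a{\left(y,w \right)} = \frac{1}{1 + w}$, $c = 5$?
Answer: $\frac{845}{4} \approx 211.25$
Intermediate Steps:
$G{\left(W,q \right)} = 42$ ($G{\left(W,q \right)} = 27 + 3 \cdot 5 = 27 + 15 = 42$)
$a{\left(y,w \right)} = - \frac{1}{2 \left(1 + w\right)}$
$\left(G{\left(-1,k \right)} + f{\left(a{\left(3,-3 \right)} \right)}\right) c = \left(42 - \frac{1}{2 + 2 \left(-3\right)}\right) 5 = \left(42 - \frac{1}{2 - 6}\right) 5 = \left(42 - \frac{1}{-4}\right) 5 = \left(42 - - \frac{1}{4}\right) 5 = \left(42 + \frac{1}{4}\right) 5 = \frac{169}{4} \cdot 5 = \frac{845}{4}$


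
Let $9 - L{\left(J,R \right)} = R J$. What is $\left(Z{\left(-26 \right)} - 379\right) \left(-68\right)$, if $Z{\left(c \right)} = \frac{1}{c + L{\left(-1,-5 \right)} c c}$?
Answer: $\frac{34508674}{1339} \approx 25772.0$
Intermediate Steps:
$L{\left(J,R \right)} = 9 - J R$ ($L{\left(J,R \right)} = 9 - R J = 9 - J R$)
$Z{\left(c \right)} = \frac{1}{c + 4 c^{2}}$ ($Z{\left(c \right)} = \frac{1}{c + \left(9 - \left(-1\right) \left(-5\right)\right) c c} = \frac{1}{c + \left(9 - 5\right) c c} = \frac{1}{c + 4 c c} = \frac{1}{c + 4 c^{2}}$)
$\left(Z{\left(-26 \right)} - 379\right) \left(-68\right) = \left(\frac{1}{\left(-26\right) \left(1 + 4 \left(-26\right)\right)} - 379\right) \left(-68\right) = \left(- \frac{1}{26 \left(1 - 104\right)} - 379\right) \left(-68\right) = \left(- \frac{1}{26 \left(-103\right)} - 379\right) \left(-68\right) = \left(\left(- \frac{1}{26}\right) \left(- \frac{1}{103}\right) - 379\right) \left(-68\right) = \left(\frac{1}{2678} - 379\right) \left(-68\right) = \left(- \frac{1014961}{2678}\right) \left(-68\right) = \frac{34508674}{1339}$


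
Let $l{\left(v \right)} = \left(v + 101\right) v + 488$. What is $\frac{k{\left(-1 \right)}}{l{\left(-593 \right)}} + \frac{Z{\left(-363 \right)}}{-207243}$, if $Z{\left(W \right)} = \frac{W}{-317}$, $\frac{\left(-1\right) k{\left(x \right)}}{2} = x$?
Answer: $\frac{4217915}{3199878480594} \approx 1.3181 \cdot 10^{-6}$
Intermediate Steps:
$k{\left(x \right)} = - 2 x$
$l{\left(v \right)} = 488 + v \left(101 + v\right)$ ($l{\left(v \right)} = \left(101 + v\right) v + 488 = v \left(101 + v\right) + 488 = 488 + v \left(101 + v\right)$)
$Z{\left(W \right)} = - \frac{W}{317}$ ($Z{\left(W \right)} = W \left(- \frac{1}{317}\right) = - \frac{W}{317}$)
$\frac{k{\left(-1 \right)}}{l{\left(-593 \right)}} + \frac{Z{\left(-363 \right)}}{-207243} = \frac{\left(-2\right) \left(-1\right)}{488 + \left(-593\right)^{2} + 101 \left(-593\right)} + \frac{\left(- \frac{1}{317}\right) \left(-363\right)}{-207243} = \frac{2}{488 + 351649 - 59893} + \frac{363}{317} \left(- \frac{1}{207243}\right) = \frac{2}{292244} - \frac{121}{21898677} = 2 \cdot \frac{1}{292244} - \frac{121}{21898677} = \frac{1}{146122} - \frac{121}{21898677} = \frac{4217915}{3199878480594}$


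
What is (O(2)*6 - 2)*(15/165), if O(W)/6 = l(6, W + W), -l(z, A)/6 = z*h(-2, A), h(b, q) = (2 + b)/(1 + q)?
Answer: -2/11 ≈ -0.18182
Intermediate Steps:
h(b, q) = (2 + b)/(1 + q)
l(z, A) = 0 (l(z, A) = -6*z*(2 - 2)/(1 + A) = -6*z*0/(1 + A) = -6*z*0 = -6*0 = 0)
O(W) = 0 (O(W) = 6*0 = 0)
(O(2)*6 - 2)*(15/165) = (0*6 - 2)*(15/165) = (0 - 2)*(15*(1/165)) = -2*1/11 = -2/11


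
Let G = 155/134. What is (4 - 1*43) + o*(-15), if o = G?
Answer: -7551/134 ≈ -56.351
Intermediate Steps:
G = 155/134 (G = 155*(1/134) = 155/134 ≈ 1.1567)
o = 155/134 ≈ 1.1567
(4 - 1*43) + o*(-15) = (4 - 1*43) + (155/134)*(-15) = (4 - 43) - 2325/134 = -39 - 2325/134 = -7551/134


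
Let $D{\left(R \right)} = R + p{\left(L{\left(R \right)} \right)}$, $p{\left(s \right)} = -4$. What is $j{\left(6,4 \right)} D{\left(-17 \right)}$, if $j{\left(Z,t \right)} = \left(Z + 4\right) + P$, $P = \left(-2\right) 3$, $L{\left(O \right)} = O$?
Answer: $-84$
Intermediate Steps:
$P = -6$
$j{\left(Z,t \right)} = -2 + Z$ ($j{\left(Z,t \right)} = \left(Z + 4\right) - 6 = \left(4 + Z\right) - 6 = -2 + Z$)
$D{\left(R \right)} = -4 + R$ ($D{\left(R \right)} = R - 4 = -4 + R$)
$j{\left(6,4 \right)} D{\left(-17 \right)} = \left(-2 + 6\right) \left(-4 - 17\right) = 4 \left(-21\right) = -84$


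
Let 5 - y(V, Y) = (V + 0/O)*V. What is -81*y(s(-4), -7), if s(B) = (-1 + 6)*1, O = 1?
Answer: 1620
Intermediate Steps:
s(B) = 5 (s(B) = 5*1 = 5)
y(V, Y) = 5 - V² (y(V, Y) = 5 - (V + 0/1)*V = 5 - (V + 0*1)*V = 5 - (V + 0)*V = 5 - V*V = 5 - V²)
-81*y(s(-4), -7) = -81*(5 - 1*5²) = -81*(5 - 1*25) = -81*(5 - 25) = -81*(-20) = 1620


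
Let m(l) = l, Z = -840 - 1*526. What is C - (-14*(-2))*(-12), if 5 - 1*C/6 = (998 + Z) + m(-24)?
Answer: 2718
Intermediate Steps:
Z = -1366 (Z = -840 - 526 = -1366)
C = 2382 (C = 30 - 6*((998 - 1366) - 24) = 30 - 6*(-368 - 24) = 30 - 6*(-392) = 30 + 2352 = 2382)
C - (-14*(-2))*(-12) = 2382 - (-14*(-2))*(-12) = 2382 - 28*(-12) = 2382 - 1*(-336) = 2382 + 336 = 2718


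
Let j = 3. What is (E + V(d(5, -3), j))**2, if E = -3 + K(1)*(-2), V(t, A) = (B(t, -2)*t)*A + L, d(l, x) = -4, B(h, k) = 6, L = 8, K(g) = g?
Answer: 4761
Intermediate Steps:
V(t, A) = 8 + 6*A*t (V(t, A) = (6*t)*A + 8 = 6*A*t + 8 = 8 + 6*A*t)
E = -5 (E = -3 + 1*(-2) = -3 - 2 = -5)
(E + V(d(5, -3), j))**2 = (-5 + (8 + 6*3*(-4)))**2 = (-5 + (8 - 72))**2 = (-5 - 64)**2 = (-69)**2 = 4761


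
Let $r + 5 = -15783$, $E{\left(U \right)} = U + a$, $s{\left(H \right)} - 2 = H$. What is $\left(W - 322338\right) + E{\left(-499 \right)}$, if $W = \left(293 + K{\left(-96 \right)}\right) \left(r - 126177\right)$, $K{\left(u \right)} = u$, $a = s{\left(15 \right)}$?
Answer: $-28289925$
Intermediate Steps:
$s{\left(H \right)} = 2 + H$
$a = 17$ ($a = 2 + 15 = 17$)
$E{\left(U \right)} = 17 + U$ ($E{\left(U \right)} = U + 17 = 17 + U$)
$r = -15788$ ($r = -5 - 15783 = -15788$)
$W = -27967105$ ($W = \left(293 - 96\right) \left(-15788 - 126177\right) = 197 \left(-141965\right) = -27967105$)
$\left(W - 322338\right) + E{\left(-499 \right)} = \left(-27967105 - 322338\right) + \left(17 - 499\right) = -28289443 - 482 = -28289925$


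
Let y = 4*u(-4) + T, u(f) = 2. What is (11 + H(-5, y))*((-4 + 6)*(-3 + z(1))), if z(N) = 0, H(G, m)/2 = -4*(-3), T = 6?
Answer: -210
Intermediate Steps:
y = 14 (y = 4*2 + 6 = 8 + 6 = 14)
H(G, m) = 24 (H(G, m) = 2*(-4*(-3)) = 2*12 = 24)
(11 + H(-5, y))*((-4 + 6)*(-3 + z(1))) = (11 + 24)*((-4 + 6)*(-3 + 0)) = 35*(2*(-3)) = 35*(-6) = -210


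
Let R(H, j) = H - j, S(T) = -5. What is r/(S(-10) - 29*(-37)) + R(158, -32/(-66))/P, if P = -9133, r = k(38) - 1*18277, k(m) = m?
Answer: -1834195145/107294484 ≈ -17.095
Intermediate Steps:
r = -18239 (r = 38 - 1*18277 = 38 - 18277 = -18239)
r/(S(-10) - 29*(-37)) + R(158, -32/(-66))/P = -18239/(-5 - 29*(-37)) + (158 - (-32)/(-66))/(-9133) = -18239/(-5 + 1073) + (158 - (-32)*(-1)/66)*(-1/9133) = -18239/1068 + (158 - 1*16/33)*(-1/9133) = -18239*1/1068 + (158 - 16/33)*(-1/9133) = -18239/1068 + (5198/33)*(-1/9133) = -18239/1068 - 5198/301389 = -1834195145/107294484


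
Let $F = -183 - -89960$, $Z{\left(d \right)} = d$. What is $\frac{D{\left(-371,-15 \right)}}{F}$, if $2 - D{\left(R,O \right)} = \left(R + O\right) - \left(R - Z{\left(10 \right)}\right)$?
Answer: $\frac{7}{89777} \approx 7.7971 \cdot 10^{-5}$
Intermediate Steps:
$F = 89777$ ($F = -183 + 89960 = 89777$)
$D{\left(R,O \right)} = -8 - O$ ($D{\left(R,O \right)} = 2 - \left(\left(R + O\right) - \left(-10 + R\right)\right) = 2 - \left(\left(O + R\right) - \left(-10 + R\right)\right) = 2 - \left(10 + O\right) = -8 - O$)
$\frac{D{\left(-371,-15 \right)}}{F} = \frac{-8 - -15}{89777} = \left(-8 + 15\right) \frac{1}{89777} = 7 \cdot \frac{1}{89777} = \frac{7}{89777}$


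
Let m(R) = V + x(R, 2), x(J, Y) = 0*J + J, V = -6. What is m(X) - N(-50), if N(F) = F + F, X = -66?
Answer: 28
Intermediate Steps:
N(F) = 2*F
x(J, Y) = J (x(J, Y) = 0 + J = J)
m(R) = -6 + R
m(X) - N(-50) = (-6 - 66) - 2*(-50) = -72 - 1*(-100) = -72 + 100 = 28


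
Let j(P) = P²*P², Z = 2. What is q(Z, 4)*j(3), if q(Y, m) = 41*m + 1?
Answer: 13365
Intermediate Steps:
q(Y, m) = 1 + 41*m
j(P) = P⁴
q(Z, 4)*j(3) = (1 + 41*4)*3⁴ = (1 + 164)*81 = 165*81 = 13365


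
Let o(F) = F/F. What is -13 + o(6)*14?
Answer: 1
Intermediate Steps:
o(F) = 1
-13 + o(6)*14 = -13 + 1*14 = -13 + 14 = 1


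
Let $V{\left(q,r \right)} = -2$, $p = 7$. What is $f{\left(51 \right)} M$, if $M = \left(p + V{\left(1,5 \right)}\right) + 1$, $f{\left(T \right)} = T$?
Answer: $306$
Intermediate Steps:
$M = 6$ ($M = \left(7 - 2\right) + 1 = 5 + 1 = 6$)
$f{\left(51 \right)} M = 51 \cdot 6 = 306$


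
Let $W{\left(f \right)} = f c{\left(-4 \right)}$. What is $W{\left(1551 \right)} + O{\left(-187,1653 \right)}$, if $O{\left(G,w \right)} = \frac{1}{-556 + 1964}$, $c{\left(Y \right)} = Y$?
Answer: $- \frac{8735231}{1408} \approx -6204.0$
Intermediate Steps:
$O{\left(G,w \right)} = \frac{1}{1408}$
$W{\left(f \right)} = - 4 f$ ($W{\left(f \right)} = f \left(-4\right) = - 4 f$)
$W{\left(1551 \right)} + O{\left(-187,1653 \right)} = \left(-4\right) 1551 + \frac{1}{1408} = -6204 + \frac{1}{1408} = - \frac{8735231}{1408}$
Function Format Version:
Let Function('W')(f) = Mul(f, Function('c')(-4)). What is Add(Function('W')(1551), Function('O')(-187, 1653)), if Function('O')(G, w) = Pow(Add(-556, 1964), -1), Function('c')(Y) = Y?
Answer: Rational(-8735231, 1408) ≈ -6204.0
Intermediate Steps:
Function('O')(G, w) = Rational(1, 1408) (Function('O')(G, w) = Pow(1408, -1) = Rational(1, 1408))
Function('W')(f) = Mul(-4, f) (Function('W')(f) = Mul(f, -4) = Mul(-4, f))
Add(Function('W')(1551), Function('O')(-187, 1653)) = Add(Mul(-4, 1551), Rational(1, 1408)) = Add(-6204, Rational(1, 1408)) = Rational(-8735231, 1408)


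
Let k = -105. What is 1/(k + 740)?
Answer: 1/635 ≈ 0.0015748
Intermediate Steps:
1/(k + 740) = 1/(-105 + 740) = 1/635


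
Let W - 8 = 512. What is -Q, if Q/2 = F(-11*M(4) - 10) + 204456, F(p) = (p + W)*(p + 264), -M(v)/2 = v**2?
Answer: -1453656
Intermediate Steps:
M(v) = -2*v**2
W = 520 (W = 8 + 512 = 520)
F(p) = (264 + p)*(520 + p) (F(p) = (p + 520)*(p + 264) = (520 + p)*(264 + p) = (264 + p)*(520 + p))
Q = 1453656 (Q = 2*((137280 + (-(-22)*4**2 - 10)**2 + 784*(-(-22)*4**2 - 10)) + 204456) = 2*((137280 + (-(-22)*16 - 10)**2 + 784*(-(-22)*16 - 10)) + 204456) = 2*((137280 + (-11*(-32) - 10)**2 + 784*(-11*(-32) - 10)) + 204456) = 2*((137280 + (352 - 10)**2 + 784*(352 - 10)) + 204456) = 2*((137280 + 342**2 + 784*342) + 204456) = 2*((137280 + 116964 + 268128) + 204456) = 2*(522372 + 204456) = 2*726828 = 1453656)
-Q = -1*1453656 = -1453656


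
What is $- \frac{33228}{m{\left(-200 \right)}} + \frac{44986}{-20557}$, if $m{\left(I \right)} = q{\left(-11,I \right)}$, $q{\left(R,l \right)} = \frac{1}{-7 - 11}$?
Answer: $\frac{12295178942}{20557} \approx 5.981 \cdot 10^{5}$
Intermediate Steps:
$q{\left(R,l \right)} = - \frac{1}{18}$ ($q{\left(R,l \right)} = \frac{1}{-18} = - \frac{1}{18}$)
$m{\left(I \right)} = - \frac{1}{18}$
$- \frac{33228}{m{\left(-200 \right)}} + \frac{44986}{-20557} = - \frac{33228}{- \frac{1}{18}} + \frac{44986}{-20557} = \left(-33228\right) \left(-18\right) + 44986 \left(- \frac{1}{20557}\right) = 598104 - \frac{44986}{20557} = \frac{12295178942}{20557}$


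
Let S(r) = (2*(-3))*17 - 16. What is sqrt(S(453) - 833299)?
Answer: I*sqrt(833417) ≈ 912.92*I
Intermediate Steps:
S(r) = -118 (S(r) = -6*17 - 16 = -102 - 16 = -118)
sqrt(S(453) - 833299) = sqrt(-118 - 833299) = sqrt(-833417) = I*sqrt(833417)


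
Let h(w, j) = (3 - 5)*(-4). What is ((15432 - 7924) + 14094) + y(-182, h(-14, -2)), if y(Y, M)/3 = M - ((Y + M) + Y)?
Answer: 22694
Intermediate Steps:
h(w, j) = 8 (h(w, j) = -2*(-4) = 8)
y(Y, M) = -6*Y (y(Y, M) = 3*(M - ((Y + M) + Y)) = 3*(M - ((M + Y) + Y)) = 3*(M - (M + 2*Y)) = 3*(M + (-M - 2*Y)) = 3*(-2*Y) = -6*Y)
((15432 - 7924) + 14094) + y(-182, h(-14, -2)) = ((15432 - 7924) + 14094) - 6*(-182) = (7508 + 14094) + 1092 = 21602 + 1092 = 22694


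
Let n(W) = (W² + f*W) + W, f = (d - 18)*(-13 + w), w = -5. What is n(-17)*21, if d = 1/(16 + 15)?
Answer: -3402210/31 ≈ -1.0975e+5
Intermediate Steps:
d = 1/31 ≈ 0.032258
f = 10026/31 (f = (1/31 - 18)*(-13 - 5) = -557/31*(-18) = 10026/31 ≈ 323.42)
n(W) = W² + 10057*W/31 (n(W) = (W² + 10026*W/31) + W = W² + 10057*W/31)
n(-17)*21 = ((1/31)*(-17)*(10057 + 31*(-17)))*21 = ((1/31)*(-17)*(10057 - 527))*21 = ((1/31)*(-17)*9530)*21 = -162010/31*21 = -3402210/31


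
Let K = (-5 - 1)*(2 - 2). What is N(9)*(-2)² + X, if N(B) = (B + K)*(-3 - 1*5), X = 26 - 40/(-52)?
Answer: -3396/13 ≈ -261.23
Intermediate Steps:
K = 0 (K = -6*0 = 0)
X = 348/13 (X = 26 - 40*(-1/52) = 26 + 10/13 = 348/13 ≈ 26.769)
N(B) = -8*B (N(B) = (B + 0)*(-3 - 1*5) = B*(-3 - 5) = B*(-8) = -8*B)
N(9)*(-2)² + X = -8*9*(-2)² + 348/13 = -72*4 + 348/13 = -288 + 348/13 = -3396/13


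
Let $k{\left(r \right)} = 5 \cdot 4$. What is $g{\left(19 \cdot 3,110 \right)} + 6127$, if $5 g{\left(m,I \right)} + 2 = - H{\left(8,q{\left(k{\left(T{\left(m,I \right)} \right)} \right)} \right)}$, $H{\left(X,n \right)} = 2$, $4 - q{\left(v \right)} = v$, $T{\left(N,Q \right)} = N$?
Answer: $\frac{30631}{5} \approx 6126.2$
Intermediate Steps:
$k{\left(r \right)} = 20$
$q{\left(v \right)} = 4 - v$
$g{\left(m,I \right)} = - \frac{4}{5}$ ($g{\left(m,I \right)} = - \frac{2}{5} + \frac{\left(-1\right) 2}{5} = - \frac{2}{5} + \frac{1}{5} \left(-2\right) = - \frac{2}{5} - \frac{2}{5} = - \frac{4}{5}$)
$g{\left(19 \cdot 3,110 \right)} + 6127 = - \frac{4}{5} + 6127 = \frac{30631}{5}$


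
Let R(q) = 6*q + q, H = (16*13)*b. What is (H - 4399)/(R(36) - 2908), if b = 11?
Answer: 2111/2656 ≈ 0.79480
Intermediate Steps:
H = 2288 (H = (16*13)*11 = 208*11 = 2288)
R(q) = 7*q
(H - 4399)/(R(36) - 2908) = (2288 - 4399)/(7*36 - 2908) = -2111/(252 - 2908) = -2111/(-2656) = -2111*(-1/2656) = 2111/2656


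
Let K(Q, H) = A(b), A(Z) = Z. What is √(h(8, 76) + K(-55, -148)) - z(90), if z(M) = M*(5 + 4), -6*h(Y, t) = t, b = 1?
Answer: -810 + I*√105/3 ≈ -810.0 + 3.4156*I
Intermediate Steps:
h(Y, t) = -t/6
K(Q, H) = 1
z(M) = 9*M (z(M) = M*9 = 9*M)
√(h(8, 76) + K(-55, -148)) - z(90) = √(-⅙*76 + 1) - 9*90 = √(-38/3 + 1) - 1*810 = √(-35/3) - 810 = I*√105/3 - 810 = -810 + I*√105/3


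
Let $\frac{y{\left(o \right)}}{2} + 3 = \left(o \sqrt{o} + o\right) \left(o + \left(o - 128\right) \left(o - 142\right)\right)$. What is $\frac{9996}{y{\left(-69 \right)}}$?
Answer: $- \frac{93536590}{3751104269237} + \frac{93536492 i \sqrt{69}}{3751104269237} \approx -2.4936 \cdot 10^{-5} + 0.00020713 i$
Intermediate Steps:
$y{\left(o \right)} = -6 + 2 \left(o + o^{\frac{3}{2}}\right) \left(o + \left(-142 + o\right) \left(-128 + o\right)\right)$ ($y{\left(o \right)} = -6 + 2 \left(o \sqrt{o} + o\right) \left(o + \left(o - 128\right) \left(o - 142\right)\right) = -6 + 2 \left(o^{\frac{3}{2}} + o\right) \left(o + \left(-128 + o\right) \left(-142 + o\right)\right) = -6 + 2 \left(o + o^{\frac{3}{2}}\right) \left(o + \left(-142 + o\right) \left(-128 + o\right)\right)$)
$\frac{9996}{y{\left(-69 \right)}} = \frac{9996}{-6 - 538 \left(-69\right)^{2} - 538 \left(-69\right)^{\frac{5}{2}} + 2 \left(-69\right)^{3} + 2 \left(-69\right)^{\frac{7}{2}} + 36352 \left(-69\right) + 36352 \left(-69\right)^{\frac{3}{2}}} = \frac{9996}{-6 - 2561418 - 538 \cdot 4761 i \sqrt{69} + 2 \left(-328509\right) + 2 \left(- 328509 i \sqrt{69}\right) - 2508288 + 36352 \left(- 69 i \sqrt{69}\right)} = \frac{9996}{-6 - 2561418 - 2561418 i \sqrt{69} - 657018 - 657018 i \sqrt{69} - 2508288 - 2508288 i \sqrt{69}} = \frac{9996}{-5726730 - 5726724 i \sqrt{69}}$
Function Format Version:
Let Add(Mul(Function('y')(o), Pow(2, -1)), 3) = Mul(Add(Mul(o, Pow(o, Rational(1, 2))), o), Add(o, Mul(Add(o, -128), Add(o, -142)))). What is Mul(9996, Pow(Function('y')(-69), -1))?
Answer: Add(Rational(-93536590, 3751104269237), Mul(Rational(93536492, 3751104269237), I, Pow(69, Rational(1, 2)))) ≈ Add(-2.4936e-5, Mul(0.00020713, I))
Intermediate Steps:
Function('y')(o) = Add(-6, Mul(2, Add(o, Pow(o, Rational(3, 2))), Add(o, Mul(Add(-142, o), Add(-128, o))))) (Function('y')(o) = Add(-6, Mul(2, Mul(Add(Mul(o, Pow(o, Rational(1, 2))), o), Add(o, Mul(Add(o, -128), Add(o, -142)))))) = Add(-6, Mul(2, Mul(Add(Pow(o, Rational(3, 2)), o), Add(o, Mul(Add(-128, o), Add(-142, o)))))) = Add(-6, Mul(2, Mul(Add(o, Pow(o, Rational(3, 2))), Add(o, Mul(Add(-142, o), Add(-128, o)))))) = Add(-6, Mul(2, Add(o, Pow(o, Rational(3, 2))), Add(o, Mul(Add(-142, o), Add(-128, o))))))
Mul(9996, Pow(Function('y')(-69), -1)) = Mul(9996, Pow(Add(-6, Mul(-538, Pow(-69, 2)), Mul(-538, Pow(-69, Rational(5, 2))), Mul(2, Pow(-69, 3)), Mul(2, Pow(-69, Rational(7, 2))), Mul(36352, -69), Mul(36352, Pow(-69, Rational(3, 2)))), -1)) = Mul(9996, Pow(Add(-6, Mul(-538, 4761), Mul(-538, Mul(4761, I, Pow(69, Rational(1, 2)))), Mul(2, -328509), Mul(2, Mul(-328509, I, Pow(69, Rational(1, 2)))), -2508288, Mul(36352, Mul(-69, I, Pow(69, Rational(1, 2))))), -1)) = Mul(9996, Pow(Add(-6, -2561418, Mul(-2561418, I, Pow(69, Rational(1, 2))), -657018, Mul(-657018, I, Pow(69, Rational(1, 2))), -2508288, Mul(-2508288, I, Pow(69, Rational(1, 2)))), -1)) = Mul(9996, Pow(Add(-5726730, Mul(-5726724, I, Pow(69, Rational(1, 2)))), -1))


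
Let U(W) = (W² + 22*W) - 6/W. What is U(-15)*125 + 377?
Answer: -12698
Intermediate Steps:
U(W) = W² - 6/W + 22*W
U(-15)*125 + 377 = ((-6 + (-15)²*(22 - 15))/(-15))*125 + 377 = -(-6 + 225*7)/15*125 + 377 = -(-6 + 1575)/15*125 + 377 = -1/15*1569*125 + 377 = -523/5*125 + 377 = -13075 + 377 = -12698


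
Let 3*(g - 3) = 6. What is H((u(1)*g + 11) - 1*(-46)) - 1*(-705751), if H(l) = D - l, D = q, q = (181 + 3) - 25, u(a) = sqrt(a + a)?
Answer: 705853 - 5*sqrt(2) ≈ 7.0585e+5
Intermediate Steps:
g = 5 (g = 3 + (1/3)*6 = 3 + 2 = 5)
u(a) = sqrt(2)*sqrt(a) (u(a) = sqrt(2*a) = sqrt(2)*sqrt(a))
q = 159 (q = 184 - 25 = 159)
D = 159
H(l) = 159 - l
H((u(1)*g + 11) - 1*(-46)) - 1*(-705751) = (159 - (((sqrt(2)*sqrt(1))*5 + 11) - 1*(-46))) - 1*(-705751) = (159 - (((sqrt(2)*1)*5 + 11) + 46)) + 705751 = (159 - ((sqrt(2)*5 + 11) + 46)) + 705751 = (159 - ((5*sqrt(2) + 11) + 46)) + 705751 = (159 - ((11 + 5*sqrt(2)) + 46)) + 705751 = (159 - (57 + 5*sqrt(2))) + 705751 = (159 + (-57 - 5*sqrt(2))) + 705751 = (102 - 5*sqrt(2)) + 705751 = 705853 - 5*sqrt(2)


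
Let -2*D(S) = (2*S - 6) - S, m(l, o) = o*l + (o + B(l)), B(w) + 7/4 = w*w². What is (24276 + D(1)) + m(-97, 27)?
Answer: -3563953/4 ≈ -8.9099e+5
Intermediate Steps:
B(w) = -7/4 + w³ (B(w) = -7/4 + w*w² = -7/4 + w³)
m(l, o) = -7/4 + o + l³ + l*o (m(l, o) = o*l + (o + (-7/4 + l³)) = l*o + (-7/4 + o + l³) = -7/4 + o + l³ + l*o)
D(S) = 3 - S/2 (D(S) = -((2*S - 6) - S)/2 = -((-6 + 2*S) - S)/2 = -(-6 + S)/2 = 3 - S/2)
(24276 + D(1)) + m(-97, 27) = (24276 + (3 - ½*1)) + (-7/4 + 27 + (-97)³ - 97*27) = (24276 + (3 - ½)) + (-7/4 + 27 - 912673 - 2619) = (24276 + 5/2) - 3661067/4 = 48557/2 - 3661067/4 = -3563953/4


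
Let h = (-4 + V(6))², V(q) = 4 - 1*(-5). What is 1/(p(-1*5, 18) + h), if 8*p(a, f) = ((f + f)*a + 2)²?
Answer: 2/7971 ≈ 0.00025091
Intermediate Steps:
V(q) = 9 (V(q) = 4 + 5 = 9)
p(a, f) = (2 + 2*a*f)²/8 (p(a, f) = ((f + f)*a + 2)²/8 = ((2*f)*a + 2)²/8 = (2*a*f + 2)²/8 = (2 + 2*a*f)²/8)
h = 25 (h = (-4 + 9)² = 5² = 25)
1/(p(-1*5, 18) + h) = 1/((1 - 1*5*18)²/2 + 25) = 1/((1 - 5*18)²/2 + 25) = 1/((1 - 90)²/2 + 25) = 1/((½)*(-89)² + 25) = 1/((½)*7921 + 25) = 1/(7921/2 + 25) = 1/(7971/2) = 2/7971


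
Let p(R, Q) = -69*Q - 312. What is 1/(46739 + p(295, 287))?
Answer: 1/26624 ≈ 3.7560e-5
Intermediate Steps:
p(R, Q) = -312 - 69*Q
1/(46739 + p(295, 287)) = 1/(46739 + (-312 - 69*287)) = 1/(46739 + (-312 - 19803)) = 1/(46739 - 20115) = 1/26624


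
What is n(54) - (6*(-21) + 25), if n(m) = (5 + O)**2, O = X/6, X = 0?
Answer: 126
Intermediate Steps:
O = 0 (O = 0/6 = 0*(1/6) = 0)
n(m) = 25 (n(m) = (5 + 0)**2 = 5**2 = 25)
n(54) - (6*(-21) + 25) = 25 - (6*(-21) + 25) = 25 - (-126 + 25) = 25 - 1*(-101) = 25 + 101 = 126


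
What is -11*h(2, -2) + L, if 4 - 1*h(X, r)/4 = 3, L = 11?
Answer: -33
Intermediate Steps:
h(X, r) = 4 (h(X, r) = 16 - 4*3 = 16 - 12 = 4)
-11*h(2, -2) + L = -11*4 + 11 = -44 + 11 = -33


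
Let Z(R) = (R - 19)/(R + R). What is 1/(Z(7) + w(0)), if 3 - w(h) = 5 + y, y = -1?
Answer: -7/13 ≈ -0.53846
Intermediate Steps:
w(h) = -1 (w(h) = 3 - (5 - 1) = 3 - 1*4 = 3 - 4 = -1)
Z(R) = (-19 + R)/(2*R) (Z(R) = (-19 + R)/((2*R)) = (-19 + R)*(1/(2*R)) = (-19 + R)/(2*R))
1/(Z(7) + w(0)) = 1/((½)*(-19 + 7)/7 - 1) = 1/((½)*(⅐)*(-12) - 1) = 1/(-6/7 - 1) = 1/(-13/7) = -7/13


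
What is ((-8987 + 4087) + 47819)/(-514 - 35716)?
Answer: -42919/36230 ≈ -1.1846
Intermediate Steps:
((-8987 + 4087) + 47819)/(-514 - 35716) = (-4900 + 47819)/(-36230) = 42919*(-1/36230) = -42919/36230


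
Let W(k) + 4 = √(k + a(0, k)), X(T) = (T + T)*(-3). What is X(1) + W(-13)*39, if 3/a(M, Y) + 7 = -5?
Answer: -162 + 39*I*√53/2 ≈ -162.0 + 141.96*I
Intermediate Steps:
a(M, Y) = -¼ (a(M, Y) = 3/(-7 - 5) = 3/(-12) = 3*(-1/12) = -¼)
X(T) = -6*T (X(T) = (2*T)*(-3) = -6*T)
W(k) = -4 + √(-¼ + k) (W(k) = -4 + √(k - ¼) = -4 + √(-¼ + k))
X(1) + W(-13)*39 = -6*1 + (-4 + √(-1 + 4*(-13))/2)*39 = -6 + (-4 + √(-1 - 52)/2)*39 = -6 + (-4 + √(-53)/2)*39 = -6 + (-4 + (I*√53)/2)*39 = -6 + (-4 + I*√53/2)*39 = -6 + (-156 + 39*I*√53/2) = -162 + 39*I*√53/2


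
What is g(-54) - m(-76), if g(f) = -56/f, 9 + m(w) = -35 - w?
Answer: -836/27 ≈ -30.963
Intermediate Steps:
m(w) = -44 - w (m(w) = -9 + (-35 - w) = -44 - w)
g(-54) - m(-76) = -56/(-54) - (-44 - 1*(-76)) = -56*(-1/54) - (-44 + 76) = 28/27 - 1*32 = 28/27 - 32 = -836/27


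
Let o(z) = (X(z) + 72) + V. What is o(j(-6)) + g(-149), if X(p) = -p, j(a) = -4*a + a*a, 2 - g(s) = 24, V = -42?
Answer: -52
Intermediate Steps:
g(s) = -22 (g(s) = 2 - 1*24 = 2 - 24 = -22)
j(a) = a**2 - 4*a (j(a) = -4*a + a**2 = a**2 - 4*a)
o(z) = 30 - z (o(z) = (-z + 72) - 42 = (72 - z) - 42 = 30 - z)
o(j(-6)) + g(-149) = (30 - (-6)*(-4 - 6)) - 22 = (30 - (-6)*(-10)) - 22 = (30 - 1*60) - 22 = (30 - 60) - 22 = -30 - 22 = -52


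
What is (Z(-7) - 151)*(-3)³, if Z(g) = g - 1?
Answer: 4293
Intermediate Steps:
Z(g) = -1 + g
(Z(-7) - 151)*(-3)³ = ((-1 - 7) - 151)*(-3)³ = (-8 - 151)*(-27) = -159*(-27) = 4293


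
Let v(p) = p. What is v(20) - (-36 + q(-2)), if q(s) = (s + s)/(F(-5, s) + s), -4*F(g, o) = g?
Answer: 152/3 ≈ 50.667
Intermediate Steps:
F(g, o) = -g/4
q(s) = 2*s/(5/4 + s) (q(s) = (s + s)/(-1/4*(-5) + s) = (2*s)/(5/4 + s) = 2*s/(5/4 + s))
v(20) - (-36 + q(-2)) = 20 - (-36 + 8*(-2)/(5 + 4*(-2))) = 20 - (-36 + 8*(-2)/(5 - 8)) = 20 - (-36 + 8*(-2)/(-3)) = 20 - (-36 + 8*(-2)*(-1/3)) = 20 - (-36 + 16/3) = 20 - 1*(-92/3) = 20 + 92/3 = 152/3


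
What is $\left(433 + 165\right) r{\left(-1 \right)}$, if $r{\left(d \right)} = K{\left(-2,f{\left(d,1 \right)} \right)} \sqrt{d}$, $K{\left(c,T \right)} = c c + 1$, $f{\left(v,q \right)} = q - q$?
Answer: $2990 i \approx 2990.0 i$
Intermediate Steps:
$f{\left(v,q \right)} = 0$
$K{\left(c,T \right)} = 1 + c^{2}$ ($K{\left(c,T \right)} = c^{2} + 1 = 1 + c^{2}$)
$r{\left(d \right)} = 5 \sqrt{d}$ ($r{\left(d \right)} = \left(1 + \left(-2\right)^{2}\right) \sqrt{d} = \left(1 + 4\right) \sqrt{d} = 5 \sqrt{d}$)
$\left(433 + 165\right) r{\left(-1 \right)} = \left(433 + 165\right) 5 \sqrt{-1} = 598 \cdot 5 i = 2990 i$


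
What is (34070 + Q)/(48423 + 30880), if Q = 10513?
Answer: 6369/11329 ≈ 0.56219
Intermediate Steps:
(34070 + Q)/(48423 + 30880) = (34070 + 10513)/(48423 + 30880) = 44583/79303 = 44583*(1/79303) = 6369/11329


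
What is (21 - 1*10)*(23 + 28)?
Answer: 561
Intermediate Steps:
(21 - 1*10)*(23 + 28) = (21 - 10)*51 = 11*51 = 561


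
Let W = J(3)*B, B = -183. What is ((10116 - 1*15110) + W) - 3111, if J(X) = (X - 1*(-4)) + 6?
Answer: -10484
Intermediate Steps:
J(X) = 10 + X (J(X) = (X + 4) + 6 = (4 + X) + 6 = 10 + X)
W = -2379 (W = (10 + 3)*(-183) = 13*(-183) = -2379)
((10116 - 1*15110) + W) - 3111 = ((10116 - 1*15110) - 2379) - 3111 = ((10116 - 15110) - 2379) - 3111 = (-4994 - 2379) - 3111 = -7373 - 3111 = -10484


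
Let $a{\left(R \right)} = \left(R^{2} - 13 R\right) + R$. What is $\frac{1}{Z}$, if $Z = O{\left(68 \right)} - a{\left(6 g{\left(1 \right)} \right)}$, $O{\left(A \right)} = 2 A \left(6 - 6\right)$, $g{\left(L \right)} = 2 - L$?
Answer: $\frac{1}{36} \approx 0.027778$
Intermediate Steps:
$O{\left(A \right)} = 0$ ($O{\left(A \right)} = 2 A \left(6 - 6\right) = 2 A 0 = 0$)
$a{\left(R \right)} = R^{2} - 12 R$
$Z = 36$ ($Z = 0 - 6 \left(2 - 1\right) \left(-12 + 6 \left(2 - 1\right)\right) = 0 - 6 \cdot 1 \left(-12 + 6 \cdot 1\right) = 0 - 6 \left(-12 + 6\right) = 0 - 6 \left(-6\right) = 0 - -36 = 0 + 36 = 36$)
$\frac{1}{Z} = \frac{1}{36}$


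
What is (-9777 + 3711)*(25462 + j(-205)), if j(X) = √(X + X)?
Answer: -154452492 - 6066*I*√410 ≈ -1.5445e+8 - 1.2283e+5*I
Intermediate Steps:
j(X) = √2*√X (j(X) = √(2*X) = √2*√X)
(-9777 + 3711)*(25462 + j(-205)) = (-9777 + 3711)*(25462 + √2*√(-205)) = -6066*(25462 + √2*(I*√205)) = -6066*(25462 + I*√410) = -154452492 - 6066*I*√410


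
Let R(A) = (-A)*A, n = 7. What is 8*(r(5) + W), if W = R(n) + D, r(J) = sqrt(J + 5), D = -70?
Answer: -952 + 8*sqrt(10) ≈ -926.70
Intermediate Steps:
R(A) = -A**2
r(J) = sqrt(5 + J)
W = -119 (W = -1*7**2 - 70 = -1*49 - 70 = -49 - 70 = -119)
8*(r(5) + W) = 8*(sqrt(5 + 5) - 119) = 8*(sqrt(10) - 119) = 8*(-119 + sqrt(10)) = -952 + 8*sqrt(10)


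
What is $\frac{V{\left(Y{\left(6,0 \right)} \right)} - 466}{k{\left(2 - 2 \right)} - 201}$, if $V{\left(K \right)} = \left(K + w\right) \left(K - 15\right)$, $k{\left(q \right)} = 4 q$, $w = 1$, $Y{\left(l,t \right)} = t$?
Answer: $\frac{481}{201} \approx 2.393$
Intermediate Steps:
$V{\left(K \right)} = \left(1 + K\right) \left(-15 + K\right)$ ($V{\left(K \right)} = \left(K + 1\right) \left(K - 15\right) = \left(1 + K\right) \left(-15 + K\right)$)
$\frac{V{\left(Y{\left(6,0 \right)} \right)} - 466}{k{\left(2 - 2 \right)} - 201} = \frac{\left(-15 + 0^{2} - 0\right) - 466}{4 \left(2 - 2\right) - 201} = \frac{\left(-15 + 0 + 0\right) - 466}{4 \cdot 0 - 201} = \frac{-15 - 466}{0 - 201} = - \frac{481}{-201} = \left(-481\right) \left(- \frac{1}{201}\right) = \frac{481}{201}$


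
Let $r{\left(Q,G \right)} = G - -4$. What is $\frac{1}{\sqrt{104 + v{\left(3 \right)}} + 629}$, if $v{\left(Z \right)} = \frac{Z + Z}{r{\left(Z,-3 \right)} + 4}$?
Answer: $\frac{3145}{1977679} - \frac{\sqrt{2630}}{1977679} \approx 0.0015643$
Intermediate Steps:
$r{\left(Q,G \right)} = 4 + G$ ($r{\left(Q,G \right)} = G + 4 = 4 + G$)
$v{\left(Z \right)} = \frac{2 Z}{5}$ ($v{\left(Z \right)} = \frac{Z + Z}{\left(4 - 3\right) + 4} = \frac{2 Z}{1 + 4} = \frac{2 Z}{5}$)
$\frac{1}{\sqrt{104 + v{\left(3 \right)}} + 629} = \frac{1}{\sqrt{104 + \frac{2}{5} \cdot 3} + 629} = \frac{1}{\sqrt{104 + \frac{6}{5}} + 629} = \frac{1}{\sqrt{\frac{526}{5}} + 629} = \frac{1}{\frac{\sqrt{2630}}{5} + 629} = \frac{1}{629 + \frac{\sqrt{2630}}{5}}$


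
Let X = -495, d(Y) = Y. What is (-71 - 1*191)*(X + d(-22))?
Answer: 135454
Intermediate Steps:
(-71 - 1*191)*(X + d(-22)) = (-71 - 1*191)*(-495 - 22) = (-71 - 191)*(-517) = -262*(-517) = 135454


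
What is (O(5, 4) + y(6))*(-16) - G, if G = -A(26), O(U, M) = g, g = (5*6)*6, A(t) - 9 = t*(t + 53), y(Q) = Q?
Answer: -913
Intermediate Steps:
A(t) = 9 + t*(53 + t) (A(t) = 9 + t*(t + 53) = 9 + t*(53 + t))
g = 180 (g = 30*6 = 180)
O(U, M) = 180
G = -2063 (G = -(9 + 26**2 + 53*26) = -(9 + 676 + 1378) = -1*2063 = -2063)
(O(5, 4) + y(6))*(-16) - G = (180 + 6)*(-16) - 1*(-2063) = 186*(-16) + 2063 = -2976 + 2063 = -913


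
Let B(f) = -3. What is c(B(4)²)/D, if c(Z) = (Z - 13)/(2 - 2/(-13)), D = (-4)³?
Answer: 13/448 ≈ 0.029018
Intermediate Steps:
D = -64
c(Z) = -169/28 + 13*Z/28 (c(Z) = (-13 + Z)/(2 - 2*(-1/13)) = (-13 + Z)/(2 + 2/13) = (-13 + Z)/(28/13) = (-13 + Z)*(13/28) = -169/28 + 13*Z/28)
c(B(4)²)/D = (-169/28 + (13/28)*(-3)²)/(-64) = (-169/28 + (13/28)*9)*(-1/64) = (-169/28 + 117/28)*(-1/64) = -13/7*(-1/64) = 13/448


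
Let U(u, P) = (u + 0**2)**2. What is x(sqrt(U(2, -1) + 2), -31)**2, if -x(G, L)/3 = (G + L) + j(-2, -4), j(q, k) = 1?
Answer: 8154 - 540*sqrt(6) ≈ 6831.3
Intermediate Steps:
U(u, P) = u**2 (U(u, P) = (u + 0)**2 = u**2)
x(G, L) = -3 - 3*G - 3*L (x(G, L) = -3*((G + L) + 1) = -3*(1 + G + L) = -3 - 3*G - 3*L)
x(sqrt(U(2, -1) + 2), -31)**2 = (-3 - 3*sqrt(2**2 + 2) - 3*(-31))**2 = (-3 - 3*sqrt(4 + 2) + 93)**2 = (-3 - 3*sqrt(6) + 93)**2 = (90 - 3*sqrt(6))**2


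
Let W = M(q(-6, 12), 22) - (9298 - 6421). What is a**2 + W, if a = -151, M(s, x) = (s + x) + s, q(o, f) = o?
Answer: 19934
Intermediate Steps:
M(s, x) = x + 2*s
W = -2867 (W = (22 + 2*(-6)) - (9298 - 6421) = (22 - 12) - 1*2877 = 10 - 2877 = -2867)
a**2 + W = (-151)**2 - 2867 = 22801 - 2867 = 19934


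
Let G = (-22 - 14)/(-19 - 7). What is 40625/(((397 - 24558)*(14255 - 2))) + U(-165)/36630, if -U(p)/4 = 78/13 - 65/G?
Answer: 202376626/46489508955 ≈ 0.0043532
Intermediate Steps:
G = 18/13 (G = -36/(-26) = -36*(-1/26) = 18/13 ≈ 1.3846)
U(p) = 1474/9 (U(p) = -4*(78/13 - 65/18/13) = -4*(78*(1/13) - 65*13/18) = -4*(6 - 845/18) = -4*(-737/18) = 1474/9)
40625/(((397 - 24558)*(14255 - 2))) + U(-165)/36630 = 40625/(((397 - 24558)*(14255 - 2))) + (1474/9)/36630 = 40625/((-24161*14253)) + (1474/9)*(1/36630) = 40625/(-344366733) + 67/14985 = 40625*(-1/344366733) + 67/14985 = -40625/344366733 + 67/14985 = 202376626/46489508955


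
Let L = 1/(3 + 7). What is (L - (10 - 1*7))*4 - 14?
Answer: -128/5 ≈ -25.600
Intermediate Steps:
L = ⅒ (L = 1/10 = ⅒ ≈ 0.10000)
(L - (10 - 1*7))*4 - 14 = (⅒ - (10 - 1*7))*4 - 14 = (⅒ - (10 - 7))*4 - 14 = (⅒ - 1*3)*4 - 14 = (⅒ - 3)*4 - 14 = -29/10*4 - 14 = -58/5 - 14 = -128/5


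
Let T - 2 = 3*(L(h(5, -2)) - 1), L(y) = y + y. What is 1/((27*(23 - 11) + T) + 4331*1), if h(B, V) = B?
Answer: 1/4684 ≈ 0.00021349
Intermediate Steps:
L(y) = 2*y
T = 29 (T = 2 + 3*(2*5 - 1) = 2 + 3*(10 - 1) = 2 + 3*9 = 2 + 27 = 29)
1/((27*(23 - 11) + T) + 4331*1) = 1/((27*(23 - 11) + 29) + 4331*1) = 1/((27*12 + 29) + 4331) = 1/((324 + 29) + 4331) = 1/(353 + 4331) = 1/4684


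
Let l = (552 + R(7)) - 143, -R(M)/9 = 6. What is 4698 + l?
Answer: 5053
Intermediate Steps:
R(M) = -54 (R(M) = -9*6 = -54)
l = 355 (l = (552 - 54) - 143 = 498 - 143 = 355)
4698 + l = 4698 + 355 = 5053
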